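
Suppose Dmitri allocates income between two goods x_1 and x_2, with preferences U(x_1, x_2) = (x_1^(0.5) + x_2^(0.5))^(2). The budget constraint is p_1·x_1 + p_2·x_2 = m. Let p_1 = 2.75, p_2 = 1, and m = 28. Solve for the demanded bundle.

MU_x_1 ∝ x_1^(-0.5), MU_x_2 ∝ x_2^(-0.5), so MRS = (x_2/x_1)^(0.5) = p_1/p_2.
Solve for the ratio: x_2/x_1 = [p_1/p_2]^(2).
Substitute x_2 = (x_2/x_1)·x_1 into the budget: x_1* = m/(p_1 + p_2·(x_2/x_1)).
Numerically x_2/x_1 = 7.5625, so x_1* = 28/(2.75 + 1·7.5625) = 2.7152 and x_2* = 7.5625·2.7152 = 20.5333.

x_1* = 2.7152, x_2* = 20.5333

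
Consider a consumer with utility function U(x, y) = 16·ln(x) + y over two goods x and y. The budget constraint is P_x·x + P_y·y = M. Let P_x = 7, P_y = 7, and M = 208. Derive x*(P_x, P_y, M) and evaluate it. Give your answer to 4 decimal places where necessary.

x* = 16

MU_x = 16/x, MU_y = 1. Tangency: 16/x = P_x/P_y.
So x*(P_x,P_y) = 16·P_y/P_x, independent of income; and y* = (M − 16·P_y)/P_y.
At the given prices: x* = 16·7/7 = 16.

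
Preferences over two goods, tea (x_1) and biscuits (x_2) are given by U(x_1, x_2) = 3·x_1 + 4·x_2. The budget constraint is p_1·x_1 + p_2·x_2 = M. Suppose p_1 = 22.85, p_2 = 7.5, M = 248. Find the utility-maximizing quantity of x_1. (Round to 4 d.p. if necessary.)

x_1* = 0

x_2 gives more utility per dollar, so spend all income on x_2: x_2* = M/p_2, x_1* = 0.
Numerically: x_1* = 0, x_2* = 33.0667.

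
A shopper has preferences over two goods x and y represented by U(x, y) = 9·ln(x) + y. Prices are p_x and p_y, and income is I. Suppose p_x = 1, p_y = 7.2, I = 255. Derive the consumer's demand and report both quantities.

x* = 64.8, y* = 26.4167

MU_x = 9/x, MU_y = 1. Tangency: 9/x = p_x/p_y.
So x*(p_x,p_y) = 9·p_y/p_x, independent of income; and y* = (I − 9·p_y)/p_y.
At the given prices: x* = 9·7.2/1 = 64.8, and y* = 26.4167.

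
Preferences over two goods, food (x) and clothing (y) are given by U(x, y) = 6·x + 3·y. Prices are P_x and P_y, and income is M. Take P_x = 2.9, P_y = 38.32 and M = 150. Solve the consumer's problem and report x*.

x* = 51.7241

Perfect substitutes: compare marginal utility per dollar. 6/P_x vs 3/P_y → 2.069 vs 0.0783.
x gives more utility per dollar, so spend all income on x: x* = M/P_x, y* = 0.
Numerically: x* = 51.7241, y* = 0.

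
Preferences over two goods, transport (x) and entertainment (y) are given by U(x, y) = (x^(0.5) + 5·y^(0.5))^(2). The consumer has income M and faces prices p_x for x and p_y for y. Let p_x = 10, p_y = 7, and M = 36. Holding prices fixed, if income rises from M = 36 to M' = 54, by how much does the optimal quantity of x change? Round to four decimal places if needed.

From the CES first-order condition, (1/5)·(y/x)^(0.5) = p_x/p_y.
Hence y/x = (5·p_x/p_y)^(1/(0.5)), i.e. raised to the 2 power.
Substitute y = (y/x)·x into the budget: x* = M/(p_x + p_y·(y/x)).
Numerically y/x = 51.020408, so x* = 36/(10 + 7·51.020408) = 0.0981.
At M' = 54: x* = 0.1471. Change: 0.1471 − 0.0981 = 0.049.

Δx* = 0.049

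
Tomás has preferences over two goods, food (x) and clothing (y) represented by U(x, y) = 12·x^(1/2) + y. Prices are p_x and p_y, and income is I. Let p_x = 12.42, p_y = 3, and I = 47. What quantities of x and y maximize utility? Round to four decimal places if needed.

x* = 2.1004, y* = 6.971

Solve: √x = 6·p_y/p_x, so x*(p_x,p_y) = (6·p_y/p_x)², and y* = (I − p_x·x*)/p_y.
Plugging in: x* = (6·3/12.42)² = 2.1004, y* = 6.971.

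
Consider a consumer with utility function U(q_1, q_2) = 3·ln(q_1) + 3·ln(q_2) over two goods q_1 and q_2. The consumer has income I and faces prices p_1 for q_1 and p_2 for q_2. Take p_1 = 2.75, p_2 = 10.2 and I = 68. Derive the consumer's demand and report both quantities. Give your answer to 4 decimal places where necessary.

q_1* = 12.3636, q_2* = 3.3333

At p_1=2.75, p_2=10.2, I=68: q_1* = 0.5·68/2.75 = 12.3636, q_2* = 3.3333.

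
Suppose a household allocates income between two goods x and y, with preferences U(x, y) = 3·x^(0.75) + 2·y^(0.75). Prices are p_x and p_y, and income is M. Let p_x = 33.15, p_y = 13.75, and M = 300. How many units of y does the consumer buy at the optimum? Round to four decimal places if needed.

y* = 16.0279

MRS = MU_x/MU_y = (3/2)·(y/x)^(0.25). Set equal to p_x/p_y.
Hence y/x = ((2/3)·p_x/p_y)^(1/(0.25)), i.e. raised to the 4 power.
Substitute y = (y/x)·x into the budget: x* = M/(p_x + p_y·(y/x)).
Numerically y/x = 6.673571, so x* = 300/(33.15 + 13.75·6.673571) = 2.4017 and y* = 6.673571·2.4017 = 16.0279.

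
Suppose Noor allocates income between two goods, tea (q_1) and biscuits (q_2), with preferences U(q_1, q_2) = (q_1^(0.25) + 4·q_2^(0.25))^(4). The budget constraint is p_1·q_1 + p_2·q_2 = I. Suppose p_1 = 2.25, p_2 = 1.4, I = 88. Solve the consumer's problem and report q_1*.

From the CES first-order condition, (1/4)·(q_2/q_1)^(0.75) = p_1/p_2.
Solve for the ratio: q_2/q_1 = [4·p_1/p_2]^(4/3).
With the ratio pinned down, the budget gives q_1* = I/(p_1 + p_2·(q_2/q_1)) and q_2* = (q_2/q_1)·q_1*.
Numerically q_2/q_1 = 11.953249, so q_1* = 88/(2.25 + 1.4·11.953249) = 4.6353.

q_1* = 4.6353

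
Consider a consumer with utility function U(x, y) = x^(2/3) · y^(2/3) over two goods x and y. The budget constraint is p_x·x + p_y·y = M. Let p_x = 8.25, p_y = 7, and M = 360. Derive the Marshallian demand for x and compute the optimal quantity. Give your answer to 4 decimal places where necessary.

Tangency: MRS = y/x = p_x/p_y.
So 2/3·p_y·y = 2/3·p_x·x; combined with the budget, a share 0.5 of income goes to x.
Demand: x*(p_x,p_y,M) = 0.5·M/p_x and y* = 0.5·M/p_y.
At p_x=8.25, p_y=7, M=360: x* = 0.5·360/8.25 = 21.8182.

x* = 21.8182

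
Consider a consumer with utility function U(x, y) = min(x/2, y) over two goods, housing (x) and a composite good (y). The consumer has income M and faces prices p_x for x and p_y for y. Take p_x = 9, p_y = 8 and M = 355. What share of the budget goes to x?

share on x = 0.6923

With perfect complements, no substitution: consume in ratio x:y = 2:1.
Budget: p_x·x + p_y·(1/2)·x = M, so (2·p_x + p_y)·x = 2·M.
Demand: x*(p_x,p_y,M) = 2·M/(2·p_x + p_y), y* = M/(2·p_x + p_y).
Here 2·9 + 8 = 26, giving x* = 27.3077 and y* = 13.6538.
Expenditure on x: 9·27.3077 = 245.7692; share = 0.6923.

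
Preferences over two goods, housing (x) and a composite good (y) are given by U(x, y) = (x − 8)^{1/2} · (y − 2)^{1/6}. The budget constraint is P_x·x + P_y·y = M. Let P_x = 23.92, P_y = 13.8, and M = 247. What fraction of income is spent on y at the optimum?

Substituting into the budget: x* = 8 + 0.75·(M − 8·P_x − 2·P_y)/P_x, and y* = 2 + 0.25·(…)/P_y.
Discretionary income = 247 − 8·23.92 − 2·13.8 = 28.04; x* = 8 + 0.75·28.04/23.92 = 8.8792; y* = 2 + 0.25·28.04/13.8 = 2.508.
Expenditure on y: 13.8·2.508 = 34.61; share = 0.1401.

share on y = 0.1401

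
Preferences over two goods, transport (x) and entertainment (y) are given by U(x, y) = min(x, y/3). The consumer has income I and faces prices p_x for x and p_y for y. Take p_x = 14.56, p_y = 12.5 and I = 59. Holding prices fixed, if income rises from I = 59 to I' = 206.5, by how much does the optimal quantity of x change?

Δx* = 2.8333

Leontief preferences: the optimum is at the kink where x/1 = y/3, i.e. y = 3·x.
Budget: p_x·x + p_y·3·x = I, so (p_x + 3·p_y)·x = I.
Demand: x*(p_x,p_y,I) = I/(p_x + 3·p_y), y* = 3·I/(p_x + 3·p_y).
Here 14.56 + 3·12.5 = 52.06, giving x* = 1.1333.
At I' = 206.5: x* = 3.9666. Change: 3.9666 − 1.1333 = 2.8333.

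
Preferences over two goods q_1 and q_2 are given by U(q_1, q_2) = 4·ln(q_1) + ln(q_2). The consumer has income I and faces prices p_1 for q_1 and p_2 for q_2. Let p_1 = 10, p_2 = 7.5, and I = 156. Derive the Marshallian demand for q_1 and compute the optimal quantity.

q_1* = 12.48

Tangency: MRS = 4·q_2/q_1 = p_1/p_2.
Rearranging, p_2·q_2 = (1/4)·p_1·q_1. Substituting into the budget gives p_1·q_1·(1 + (1/4)) = I.
Demand: q_1*(p_1,p_2,I) = 0.8·I/p_1 and q_2* = 0.2·I/p_2.
At p_1=10, p_2=7.5, I=156: q_1* = 0.8·156/10 = 12.48.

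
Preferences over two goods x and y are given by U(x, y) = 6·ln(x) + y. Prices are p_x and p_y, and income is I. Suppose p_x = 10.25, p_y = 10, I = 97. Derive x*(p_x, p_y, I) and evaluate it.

MU_x = 6/x, MU_y = 1. Tangency: 6/x = p_x/p_y.
So x*(p_x,p_y) = 6·p_y/p_x, independent of income; and y* = (I − 6·p_y)/p_y.
At the given prices: x* = 6·10/10.25 = 5.8537.

x* = 5.8537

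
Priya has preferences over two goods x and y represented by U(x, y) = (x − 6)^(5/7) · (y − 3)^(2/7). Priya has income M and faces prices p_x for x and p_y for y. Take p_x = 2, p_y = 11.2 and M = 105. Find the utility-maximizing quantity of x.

x* = 27.2143

MRS = (5/2)·(y−3)/(x−6). Tangency with p_x/p_y gives y−3 = (2/5)·(p_x/p_y)·(x−6).
After buying the subsistence bundle (6, 3), a share 5/7 of the remaining income goes to x: x* = 6 + 5/7·(M − 6p_x − 3p_y)/p_x.
Discretionary income = 105 − 6·2 − 3·11.2 = 59.4; x* = 6 + 5/7·59.4/2 = 27.2143.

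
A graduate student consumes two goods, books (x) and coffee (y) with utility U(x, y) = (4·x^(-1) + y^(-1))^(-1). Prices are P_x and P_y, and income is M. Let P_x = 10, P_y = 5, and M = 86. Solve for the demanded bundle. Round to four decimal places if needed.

x* = 6.3536, y* = 4.4927

From the CES first-order condition, 4·(y/x)^(2) = P_x/P_y.
Solve for the ratio: y/x = [(1/4)·P_x/P_y]^(0.5).
Substitute y = (y/x)·x into the budget: x* = M/(P_x + P_y·(y/x)).
Numerically y/x = 0.707107, so x* = 86/(10 + 5·0.707107) = 6.3536 and y* = 0.707107·6.3536 = 4.4927.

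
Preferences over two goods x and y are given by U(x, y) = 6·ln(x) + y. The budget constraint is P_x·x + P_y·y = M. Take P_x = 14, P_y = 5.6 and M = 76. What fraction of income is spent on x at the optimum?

So x*(P_x,P_y) = 6·P_y/P_x, independent of income; and y* = (M − 6·P_y)/P_y.
At the given prices: x* = 6·5.6/14 = 2.4, and y* = 7.5714.
Expenditure on x: 14·2.4 = 33.6; share = 0.4421.

share on x = 0.4421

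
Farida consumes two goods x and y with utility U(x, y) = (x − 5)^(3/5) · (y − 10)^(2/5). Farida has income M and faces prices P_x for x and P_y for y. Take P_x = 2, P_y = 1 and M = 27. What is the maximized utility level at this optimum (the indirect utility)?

V = 2.3561

Let x' = x−5, y' = y−10. MRS = (3/2)·y'/x' = P_x/P_y.
Substituting into the budget: x* = 5 + 0.6·(M − 5·P_x − 10·P_y)/P_x, and y* = 10 + 0.4·(…)/P_y.
Discretionary income = 27 − 5·2 − 10·1 = 7; x* = 5 + 0.6·7/2 = 7.1; y* = 10 + 0.4·7/1 = 12.8.
Utility at the optimum: U(7.1, 12.8) = 2.3561.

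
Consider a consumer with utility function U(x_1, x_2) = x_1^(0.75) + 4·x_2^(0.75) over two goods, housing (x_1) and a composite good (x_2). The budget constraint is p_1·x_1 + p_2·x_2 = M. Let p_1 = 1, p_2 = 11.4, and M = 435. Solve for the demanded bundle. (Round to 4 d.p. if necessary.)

MRS = MU_x_1/MU_x_2 = (1/4)·(x_2/x_1)^(0.25). Set equal to p_1/p_2.
Hence x_2/x_1 = (4·p_1/p_2)^(1/(0.25)), i.e. raised to the 4 power.
With the ratio pinned down, the budget gives x_1* = M/(p_1 + p_2·(x_2/x_1)) and x_2* = (x_2/x_1)·x_1*.
Numerically x_2/x_1 = 0.015157, so x_1* = 435/(1 + 11.4·0.015157) = 370.9095 and x_2* = 0.015157·370.9095 = 5.622.

x_1* = 370.9095, x_2* = 5.622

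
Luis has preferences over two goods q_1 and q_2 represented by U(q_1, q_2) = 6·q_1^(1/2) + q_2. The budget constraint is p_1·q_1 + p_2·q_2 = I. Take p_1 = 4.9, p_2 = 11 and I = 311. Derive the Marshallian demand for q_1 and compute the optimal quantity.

Utility is quasi-linear in q_2; the FOC for q_1 is 3/√q_1 = p_1/p_2.
Solve: √q_1 = 3·p_2/p_1, so q_1*(p_1,p_2) = (3·p_2/p_1)², and q_2* = (I − p_1·q_1*)/p_2.
Plugging in: q_1* = (3·11/4.9)² = 45.3561.

q_1* = 45.3561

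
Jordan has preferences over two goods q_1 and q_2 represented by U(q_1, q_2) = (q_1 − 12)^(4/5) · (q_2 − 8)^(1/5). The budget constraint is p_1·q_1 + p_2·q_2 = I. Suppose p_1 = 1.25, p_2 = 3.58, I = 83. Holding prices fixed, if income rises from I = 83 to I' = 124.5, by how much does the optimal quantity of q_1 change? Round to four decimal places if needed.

Let q_1' = q_1−12, q_2' = q_2−8. MRS = 4·q_2'/q_1' = p_1/p_2.
After buying the subsistence bundle (12, 8), a share 0.8 of the remaining income goes to q_1: q_1* = 12 + 0.8·(I − 12p_1 − 8p_2)/p_1.
Discretionary income = 83 − 12·1.25 − 8·3.58 = 39.36; q_1* = 12 + 0.8·39.36/1.25 = 37.1904.
At I' = 124.5: q_1* = 63.7504. Change: 63.7504 − 37.1904 = 26.56.

Δq_1* = 26.56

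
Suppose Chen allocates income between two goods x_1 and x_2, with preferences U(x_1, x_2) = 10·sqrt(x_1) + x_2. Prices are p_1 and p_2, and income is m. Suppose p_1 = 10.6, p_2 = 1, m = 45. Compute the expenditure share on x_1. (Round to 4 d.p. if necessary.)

Set MRS = p_1/p_2: 5·x_1^(−1/2) = p_1/p_2.
Solve: √x_1 = 5·p_2/p_1, so x_1*(p_1,p_2) = (5·p_2/p_1)², and x_2* = (m − p_1·x_1*)/p_2.
Plugging in: x_1* = (5·1/10.6)² = 0.2225, x_2* = 42.6415.
Expenditure on x_1: 10.6·0.2225 = 2.3585; share = 0.0524.

share on x_1 = 0.0524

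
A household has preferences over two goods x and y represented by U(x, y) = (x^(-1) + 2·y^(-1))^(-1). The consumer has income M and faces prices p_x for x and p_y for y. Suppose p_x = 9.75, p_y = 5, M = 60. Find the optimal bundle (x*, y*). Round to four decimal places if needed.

From the CES first-order condition, (1/2)·(y/x)^(2) = p_x/p_y.
Hence y/x = (2·p_x/p_y)^(1/(2)), i.e. raised to the 0.5 power.
With the ratio pinned down, the budget gives x* = M/(p_x + p_y·(y/x)) and y* = (y/x)·x*.
Numerically y/x = 1.974842, so x* = 60/(9.75 + 5·1.974842) = 3.0574 and y* = 1.974842·3.0574 = 6.038.

x* = 3.0574, y* = 6.038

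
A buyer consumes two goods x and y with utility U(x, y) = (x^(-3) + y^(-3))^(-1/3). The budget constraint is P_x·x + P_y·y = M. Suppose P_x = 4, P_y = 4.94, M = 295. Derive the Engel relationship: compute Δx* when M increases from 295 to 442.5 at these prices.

From the CES first-order condition, (y/x)^(4) = P_x/P_y.
Solve for the ratio: y/x = [P_x/P_y]^(0.25).
With the ratio pinned down, the budget gives x* = M/(P_x + P_y·(y/x)) and y* = (y/x)·x*.
Numerically y/x = 0.9486, so x* = 295/(4 + 4.94·0.9486) = 33.9624.
At M' = 442.5: x* = 50.9435. Change: 50.9435 − 33.9624 = 16.9812.

Δx* = 16.9812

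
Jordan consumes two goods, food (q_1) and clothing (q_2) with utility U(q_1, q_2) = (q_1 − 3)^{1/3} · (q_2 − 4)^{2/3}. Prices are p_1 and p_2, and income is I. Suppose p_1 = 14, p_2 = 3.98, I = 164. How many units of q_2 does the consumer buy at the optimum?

MRS = (1/2)·(q_2−4)/(q_1−3). Tangency with p_1/p_2 gives q_2−4 = 2·(p_1/p_2)·(q_1−3).
Substituting into the budget: q_1* = 3 + 1/3·(I − 3·p_1 − 4·p_2)/p_1, and q_2* = 4 + 2/3·(…)/p_2.
Discretionary income = 164 − 3·14 − 4·3.98 = 106.08; q_2* = 4 + 2/3·106.08/3.98 = 21.7688.

q_2* = 21.7688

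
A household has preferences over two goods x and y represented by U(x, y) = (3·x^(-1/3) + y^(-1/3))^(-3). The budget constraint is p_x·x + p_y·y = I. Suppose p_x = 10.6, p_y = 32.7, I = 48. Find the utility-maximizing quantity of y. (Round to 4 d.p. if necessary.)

MRS = MU_x/MU_y = 3·(y/x)^(4/3). Set equal to p_x/p_y.
Hence y/x = ((1/3)·p_x/p_y)^(1/(4/3)), i.e. raised to the 0.75 power.
Substitute y = (y/x)·x into the budget: x* = I/(p_x + p_y·(y/x)).
Numerically y/x = 0.188464, so x* = 48/(10.6 + 32.7·0.188464) = 2.8635 and y* = 0.188464·2.8635 = 0.5397.

y* = 0.5397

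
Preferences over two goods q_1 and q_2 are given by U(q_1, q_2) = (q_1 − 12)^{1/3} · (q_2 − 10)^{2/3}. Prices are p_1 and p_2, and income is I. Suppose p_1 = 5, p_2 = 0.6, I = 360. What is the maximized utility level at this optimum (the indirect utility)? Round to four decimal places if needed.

Substituting into the budget: q_1* = 12 + 1/3·(I − 12·p_1 − 10·p_2)/p_1, and q_2* = 10 + 2/3·(…)/p_2.
Discretionary income = 360 − 12·5 − 10·0.6 = 294; q_1* = 12 + 1/3·294/5 = 31.6; q_2* = 10 + 2/3·294/0.6 = 336.6667.
Utility at the optimum: U(31.6, 336.6667) = 127.8857.

V = 127.8857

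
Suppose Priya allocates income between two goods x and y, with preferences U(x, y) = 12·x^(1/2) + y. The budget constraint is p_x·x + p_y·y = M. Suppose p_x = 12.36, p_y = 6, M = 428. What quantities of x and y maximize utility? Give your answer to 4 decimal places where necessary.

Utility is quasi-linear in y; the FOC for x is 6/√x = p_x/p_y.
Thus x* = (6·p_y/p_x)² — independent of M — with the rest of income spent on y.
Plugging in: x* = (6·6/12.36)² = 8.4834, y* = 53.8576.

x* = 8.4834, y* = 53.8576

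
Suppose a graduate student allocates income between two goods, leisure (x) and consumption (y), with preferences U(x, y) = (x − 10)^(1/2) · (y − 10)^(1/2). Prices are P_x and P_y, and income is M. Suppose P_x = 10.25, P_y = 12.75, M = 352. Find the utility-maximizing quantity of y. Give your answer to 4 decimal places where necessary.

y* = 14.7843

MRS = (y−10)/(x−10). Tangency with P_x/P_y gives y−10 = (P_x/P_y)·(x−10).
After buying the subsistence bundle (10, 10), a share 0.5 of the remaining income goes to x: x* = 10 + 0.5·(M − 10P_x − 10P_y)/P_x.
Discretionary income = 352 − 10·10.25 − 10·12.75 = 122; y* = 10 + 0.5·122/12.75 = 14.7843.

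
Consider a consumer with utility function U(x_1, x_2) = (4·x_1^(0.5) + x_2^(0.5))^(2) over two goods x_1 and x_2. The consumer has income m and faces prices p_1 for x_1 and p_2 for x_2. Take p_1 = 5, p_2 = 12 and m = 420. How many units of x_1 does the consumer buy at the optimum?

x_1* = 81.868

With the ratio pinned down, the budget gives x_1* = m/(p_1 + p_2·(x_2/x_1)) and x_2* = (x_2/x_1)·x_1*.
Numerically x_2/x_1 = 0.010851, so x_1* = 420/(5 + 12·0.010851) = 81.868.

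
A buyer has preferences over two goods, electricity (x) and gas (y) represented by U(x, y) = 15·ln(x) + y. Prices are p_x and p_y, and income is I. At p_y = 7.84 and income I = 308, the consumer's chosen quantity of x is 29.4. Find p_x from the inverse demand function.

p_x = 4

Set MRS = p_x/p_y: (15/x)/1 = p_x/p_y.
So x*(p_x,p_y) = 15·p_y/p_x, independent of income; and y* = (I − 15·p_y)/p_y.
Set x* = 29.4 in the demand function and solve for p_x: p_x = 4.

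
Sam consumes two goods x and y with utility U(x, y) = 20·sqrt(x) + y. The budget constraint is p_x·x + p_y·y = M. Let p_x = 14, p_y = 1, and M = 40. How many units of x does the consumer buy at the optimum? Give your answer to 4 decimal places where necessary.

Thus x* = (10·p_y/p_x)² — independent of M — with the rest of income spent on y.
Plugging in: x* = (10·1/14)² = 0.5102.

x* = 0.5102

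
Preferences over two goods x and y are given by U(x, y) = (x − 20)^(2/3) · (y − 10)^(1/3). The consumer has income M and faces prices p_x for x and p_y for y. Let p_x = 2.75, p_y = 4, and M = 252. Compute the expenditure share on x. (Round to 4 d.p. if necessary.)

MRS = 2·(y−10)/(x−20). Tangency with p_x/p_y gives y−10 = (1/2)·(p_x/p_y)·(x−20).
After buying the subsistence bundle (20, 10), a share 2/3 of the remaining income goes to x: x* = 20 + 2/3·(M − 20p_x − 10p_y)/p_x.
Discretionary income = 252 − 20·2.75 − 10·4 = 157; x* = 20 + 2/3·157/2.75 = 58.0606; y* = 10 + 1/3·157/4 = 23.0833.
Expenditure on x: 2.75·58.0606 = 159.6667; share = 0.6336.

share on x = 0.6336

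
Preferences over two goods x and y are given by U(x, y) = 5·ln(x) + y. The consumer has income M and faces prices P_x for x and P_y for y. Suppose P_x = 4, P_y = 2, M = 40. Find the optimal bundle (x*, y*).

x* = 2.5, y* = 15

MU_x = 5/x, MU_y = 1. Tangency: 5/x = P_x/P_y.
So x*(P_x,P_y) = 5·P_y/P_x, independent of income; and y* = (M − 5·P_y)/P_y.
At the given prices: x* = 5·2/4 = 2.5, and y* = 15.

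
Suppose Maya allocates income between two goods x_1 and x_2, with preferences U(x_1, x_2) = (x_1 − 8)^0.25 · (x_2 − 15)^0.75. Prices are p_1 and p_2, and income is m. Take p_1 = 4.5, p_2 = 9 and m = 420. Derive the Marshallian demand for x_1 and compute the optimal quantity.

After buying the subsistence bundle (8, 15), a share 0.25 of the remaining income goes to x_1: x_1* = 8 + 0.25·(m − 8p_1 − 15p_2)/p_1.
Discretionary income = 420 − 8·4.5 − 15·9 = 249; x_1* = 8 + 0.25·249/4.5 = 21.8333.

x_1* = 21.8333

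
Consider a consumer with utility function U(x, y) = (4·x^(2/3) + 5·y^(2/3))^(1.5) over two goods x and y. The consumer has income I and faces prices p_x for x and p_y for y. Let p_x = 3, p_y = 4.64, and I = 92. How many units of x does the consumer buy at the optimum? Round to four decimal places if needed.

MRS = MU_x/MU_y = (4/5)·(y/x)^(1/3). Set equal to p_x/p_y.
Hence y/x = ((5/4)·p_x/p_y)^(1/(1/3)), i.e. raised to the 3 power.
Substitute y = (y/x)·x into the budget: x* = I/(p_x + p_y·(y/x)).
Numerically y/x = 0.527886, so x* = 92/(3 + 4.64·0.527886) = 16.8826.

x* = 16.8826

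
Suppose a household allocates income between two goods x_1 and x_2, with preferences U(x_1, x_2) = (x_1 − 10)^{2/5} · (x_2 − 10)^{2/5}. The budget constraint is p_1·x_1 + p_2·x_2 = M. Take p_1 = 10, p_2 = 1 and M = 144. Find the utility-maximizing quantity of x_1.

MRS = (x_2−10)/(x_1−10). Tangency with p_1/p_2 gives x_2−10 = (p_1/p_2)·(x_1−10).
Substituting into the budget: x_1* = 10 + 0.5·(M − 10·p_1 − 10·p_2)/p_1, and x_2* = 10 + 0.5·(…)/p_2.
Discretionary income = 144 − 10·10 − 10·1 = 34; x_1* = 10 + 0.5·34/10 = 11.7.

x_1* = 11.7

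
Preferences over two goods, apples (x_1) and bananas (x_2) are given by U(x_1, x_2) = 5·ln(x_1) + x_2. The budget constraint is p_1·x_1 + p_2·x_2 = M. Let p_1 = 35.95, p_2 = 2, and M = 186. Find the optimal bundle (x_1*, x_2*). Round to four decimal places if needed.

Set MRS = p_1/p_2: (5/x_1)/1 = p_1/p_2.
So x_1*(p_1,p_2) = 5·p_2/p_1, independent of income; and x_2* = (M − 5·p_2)/p_2.
At the given prices: x_1* = 5·2/35.95 = 0.2782, and x_2* = 88.

x_1* = 0.2782, x_2* = 88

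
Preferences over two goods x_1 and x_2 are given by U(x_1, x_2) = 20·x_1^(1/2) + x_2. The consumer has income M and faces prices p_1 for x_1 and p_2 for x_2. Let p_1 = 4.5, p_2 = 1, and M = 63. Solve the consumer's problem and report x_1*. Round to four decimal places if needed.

x_1* = 4.9383

Utility is quasi-linear in x_2; the FOC for x_1 is 10/√x_1 = p_1/p_2.
Solve: √x_1 = 10·p_2/p_1, so x_1*(p_1,p_2) = (10·p_2/p_1)², and x_2* = (M − p_1·x_1*)/p_2.
Plugging in: x_1* = (10·1/4.5)² = 4.9383.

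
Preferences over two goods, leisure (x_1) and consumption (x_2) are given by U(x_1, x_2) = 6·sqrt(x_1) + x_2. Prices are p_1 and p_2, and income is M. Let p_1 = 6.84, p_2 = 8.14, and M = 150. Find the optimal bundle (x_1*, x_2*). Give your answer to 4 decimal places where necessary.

Utility is quasi-linear in x_2; the FOC for x_1 is 3/√x_1 = p_1/p_2.
Thus x_1* = (3·p_2/p_1)² — independent of M — with the rest of income spent on x_2.
Plugging in: x_1* = (3·8.14/6.84)² = 12.7462, x_2* = 7.717.

x_1* = 12.7462, x_2* = 7.717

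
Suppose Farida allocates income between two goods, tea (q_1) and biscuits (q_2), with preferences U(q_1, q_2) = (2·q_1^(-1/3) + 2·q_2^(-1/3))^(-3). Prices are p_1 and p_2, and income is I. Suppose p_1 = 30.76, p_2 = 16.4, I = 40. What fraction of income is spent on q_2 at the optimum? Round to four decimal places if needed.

share on q_2 = 0.4608

MRS = MU_q_1/MU_q_2 = (q_2/q_1)^(4/3). Set equal to p_1/p_2.
Solve for the ratio: q_2/q_1 = [p_1/p_2]^(0.75).
With the ratio pinned down, the budget gives q_1* = I/(p_1 + p_2·(q_2/q_1)) and q_2* = (q_2/q_1)·q_1*.
Numerically q_2/q_1 = 1.602717, so q_1* = 40/(30.76 + 16.4·1.602717) = 0.7012 and q_2* = 1.602717·0.7012 = 1.1238.
Expenditure on q_2: 16.4·1.1238 = 18.4309; share = 0.4608.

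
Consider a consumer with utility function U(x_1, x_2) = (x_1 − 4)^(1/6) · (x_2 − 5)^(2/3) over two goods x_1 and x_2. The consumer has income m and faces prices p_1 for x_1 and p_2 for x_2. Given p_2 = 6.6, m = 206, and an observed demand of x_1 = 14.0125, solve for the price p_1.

MRS = (1/4)·(x_2−5)/(x_1−4). Tangency with p_1/p_2 gives x_2−5 = 4·(p_1/p_2)·(x_1−4).
Substituting into the budget: x_1* = 4 + 0.2·(m − 4·p_1 − 5·p_2)/p_1, and x_2* = 5 + 0.8·(…)/p_2.
Set x_1* = 14.0125 in the demand function and solve for p_1: p_1 = 3.2.

p_1 = 3.2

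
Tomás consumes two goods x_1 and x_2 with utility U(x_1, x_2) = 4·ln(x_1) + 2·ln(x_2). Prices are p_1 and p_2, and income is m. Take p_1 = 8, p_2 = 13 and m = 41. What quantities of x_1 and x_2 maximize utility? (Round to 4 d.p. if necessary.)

x_1* = 3.4167, x_2* = 1.0513

Tangency: MRS = 2·x_2/x_1 = p_1/p_2.
So 4·p_2·x_2 = 2·p_1·x_1; combined with the budget, a share 2/3 of income goes to x_1.
Demand: x_1*(p_1,p_2,m) = 2/3·m/p_1 and x_2* = 1/3·m/p_2.
At p_1=8, p_2=13, m=41: x_1* = 2/3·41/8 = 3.4167, x_2* = 1.0513.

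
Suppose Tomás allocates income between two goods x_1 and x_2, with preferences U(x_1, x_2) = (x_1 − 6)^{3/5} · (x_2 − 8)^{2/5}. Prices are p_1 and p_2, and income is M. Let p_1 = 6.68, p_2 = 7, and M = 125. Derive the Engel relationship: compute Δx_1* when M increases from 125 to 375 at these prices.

Δx_1* = 22.4551

MRS = (3/2)·(x_2−8)/(x_1−6). Tangency with p_1/p_2 gives x_2−8 = (2/3)·(p_1/p_2)·(x_1−6).
Substituting into the budget: x_1* = 6 + 0.6·(M − 6·p_1 − 8·p_2)/p_1, and x_2* = 8 + 0.4·(…)/p_2.
Discretionary income = 125 − 6·6.68 − 8·7 = 28.92; x_1* = 6 + 0.6·28.92/6.68 = 8.5976.
At M' = 375: x_1* = 31.0527. Change: 31.0527 − 8.5976 = 22.4551.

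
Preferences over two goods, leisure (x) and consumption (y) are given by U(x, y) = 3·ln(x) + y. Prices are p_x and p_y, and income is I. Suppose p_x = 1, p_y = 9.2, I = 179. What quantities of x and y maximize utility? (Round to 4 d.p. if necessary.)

Set MRS = p_x/p_y: (3/x)/1 = p_x/p_y.
So x*(p_x,p_y) = 3·p_y/p_x, independent of income; and y* = (I − 3·p_y)/p_y.
At the given prices: x* = 3·9.2/1 = 27.6, and y* = 16.4565.

x* = 27.6, y* = 16.4565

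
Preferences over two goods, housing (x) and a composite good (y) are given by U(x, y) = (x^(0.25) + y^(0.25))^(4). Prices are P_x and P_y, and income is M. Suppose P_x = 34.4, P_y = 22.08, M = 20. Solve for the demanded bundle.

x* = 0.2693, y* = 0.4863

Numerically y/x = 1.806117, so x* = 20/(34.4 + 22.08·1.806117) = 0.2693 and y* = 1.806117·0.2693 = 0.4863.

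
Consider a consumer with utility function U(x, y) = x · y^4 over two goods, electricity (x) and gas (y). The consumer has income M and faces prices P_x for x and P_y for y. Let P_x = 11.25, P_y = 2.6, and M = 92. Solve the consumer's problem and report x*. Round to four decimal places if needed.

MU_x/MU_y = (y)/(4·x); tangency sets this equal to P_x/P_y.
So P_y·y = 4·P_x·x; combined with the budget, a share 0.2 of income goes to x.
Demand: x*(P_x,P_y,M) = 0.2·M/P_x and y* = 0.8·M/P_y.
At P_x=11.25, P_y=2.6, M=92: x* = 0.2·92/11.25 = 1.6356.

x* = 1.6356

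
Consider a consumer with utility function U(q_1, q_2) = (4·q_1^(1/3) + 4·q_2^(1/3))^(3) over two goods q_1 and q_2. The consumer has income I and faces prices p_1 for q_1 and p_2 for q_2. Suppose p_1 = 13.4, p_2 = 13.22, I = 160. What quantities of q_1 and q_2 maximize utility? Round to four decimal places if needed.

q_1* = 5.95, q_2* = 6.0719

MU_q_1 ∝ 4·q_1^(-2/3), MU_q_2 ∝ 4·q_2^(-2/3), so MRS = (q_2/q_1)^(2/3) = p_1/p_2.
Solve for the ratio: q_2/q_1 = [p_1/p_2]^(1.5).
Substitute q_2 = (q_2/q_1)·q_1 into the budget: q_1* = I/(p_1 + p_2·(q_2/q_1)).
Numerically q_2/q_1 = 1.020493, so q_1* = 160/(13.4 + 13.22·1.020493) = 5.95 and q_2* = 1.020493·5.95 = 6.0719.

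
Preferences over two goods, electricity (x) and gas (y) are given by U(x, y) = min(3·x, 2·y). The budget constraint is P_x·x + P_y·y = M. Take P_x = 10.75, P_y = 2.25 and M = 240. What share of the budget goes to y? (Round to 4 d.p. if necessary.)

With perfect complements, no substitution: consume in ratio x:y = 2:3.
Budget: P_x·x + P_y·(3/2)·x = M, so (2·P_x + 3·P_y)·x = 2·M.
Demand: x*(P_x,P_y,M) = 2·M/(2·P_x + 3·P_y), y* = 3·M/(2·P_x + 3·P_y).
Here 2·10.75 + 3·2.25 = 28.25, giving x* = 16.9912 and y* = 25.4867.
Expenditure on y: 2.25·25.4867 = 57.3451; share = 0.2389.

share on y = 0.2389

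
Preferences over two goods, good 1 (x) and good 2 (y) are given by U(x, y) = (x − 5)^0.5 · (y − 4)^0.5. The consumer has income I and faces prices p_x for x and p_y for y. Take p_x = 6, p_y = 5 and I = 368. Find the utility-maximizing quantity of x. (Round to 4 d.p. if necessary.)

x* = 31.5

MRS = (y−4)/(x−5). Tangency with p_x/p_y gives y−4 = (p_x/p_y)·(x−5).
Substituting into the budget: x* = 5 + 0.5·(I − 5·p_x − 4·p_y)/p_x, and y* = 4 + 0.5·(…)/p_y.
Discretionary income = 368 − 5·6 − 4·5 = 318; x* = 5 + 0.5·318/6 = 31.5.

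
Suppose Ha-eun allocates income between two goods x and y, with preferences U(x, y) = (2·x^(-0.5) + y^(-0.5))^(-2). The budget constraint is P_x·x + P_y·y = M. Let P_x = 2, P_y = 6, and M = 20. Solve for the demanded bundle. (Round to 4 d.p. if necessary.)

x* = 5.2396, y* = 1.5868

MRS = MU_x/MU_y = 2·(y/x)^(1.5). Set equal to P_x/P_y.
Solve for the ratio: y/x = [(1/2)·P_x/P_y]^(2/3).
Substitute y = (y/x)·x into the budget: x* = M/(P_x + P_y·(y/x)).
Numerically y/x = 0.302853, so x* = 20/(2 + 6·0.302853) = 5.2396 and y* = 0.302853·5.2396 = 1.5868.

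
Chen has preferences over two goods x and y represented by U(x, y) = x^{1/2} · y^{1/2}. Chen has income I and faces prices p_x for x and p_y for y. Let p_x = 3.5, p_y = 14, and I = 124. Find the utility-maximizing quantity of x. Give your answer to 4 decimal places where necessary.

x* = 17.7143

MU_x/MU_y = (0.5·y)/(0.5·x); tangency sets this equal to p_x/p_y.
Rearranging, p_y·y = p_x·x. Substituting into the budget gives p_x·x·(1 + 1) = I.
Demand: x*(p_x,p_y,I) = 0.5·I/p_x and y* = 0.5·I/p_y.
At p_x=3.5, p_y=14, I=124: x* = 0.5·124/3.5 = 17.7143.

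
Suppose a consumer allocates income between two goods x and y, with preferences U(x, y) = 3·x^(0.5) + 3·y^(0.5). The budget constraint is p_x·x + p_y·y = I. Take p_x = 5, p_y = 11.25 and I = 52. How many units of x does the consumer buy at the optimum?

MU_x ∝ 3·x^(-0.5), MU_y ∝ 3·y^(-0.5), so MRS = (y/x)^(0.5) = p_x/p_y.
Hence y/x = (p_x/p_y)^(1/(0.5)), i.e. raised to the 2 power.
Substitute y = (y/x)·x into the budget: x* = I/(p_x + p_y·(y/x)).
Numerically y/x = 0.197531, so x* = 52/(5 + 11.25·0.197531) = 7.2.

x* = 7.2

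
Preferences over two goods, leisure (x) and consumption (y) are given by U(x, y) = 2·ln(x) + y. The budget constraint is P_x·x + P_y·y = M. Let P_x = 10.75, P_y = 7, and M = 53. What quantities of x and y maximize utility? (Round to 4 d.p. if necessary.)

Set MRS = P_x/P_y: (2/x)/1 = P_x/P_y.
So x*(P_x,P_y) = 2·P_y/P_x, independent of income; and y* = (M − 2·P_y)/P_y.
At the given prices: x* = 2·7/10.75 = 1.3023, and y* = 5.5714.

x* = 1.3023, y* = 5.5714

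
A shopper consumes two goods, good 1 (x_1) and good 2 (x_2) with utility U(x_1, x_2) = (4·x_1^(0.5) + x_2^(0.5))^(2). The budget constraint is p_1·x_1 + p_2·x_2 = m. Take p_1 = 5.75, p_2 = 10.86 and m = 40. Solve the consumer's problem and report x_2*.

Substitute x_2 = (x_2/x_1)·x_1 into the budget: x_1* = m/(p_1 + p_2·(x_2/x_1)).
Numerically x_2/x_1 = 0.017521, so x_1* = 40/(5.75 + 10.86·0.017521) = 6.7337 and x_2* = 0.017521·6.7337 = 0.118.

x_2* = 0.118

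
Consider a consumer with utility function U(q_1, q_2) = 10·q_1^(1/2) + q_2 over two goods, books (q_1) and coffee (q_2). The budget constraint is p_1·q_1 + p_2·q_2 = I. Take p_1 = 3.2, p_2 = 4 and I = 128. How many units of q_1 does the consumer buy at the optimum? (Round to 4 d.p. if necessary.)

Set MRS = p_1/p_2: 5·q_1^(−1/2) = p_1/p_2.
Thus q_1* = (5·p_2/p_1)² — independent of I — with the rest of income spent on q_2.
Plugging in: q_1* = (5·4/3.2)² = 39.0625.

q_1* = 39.0625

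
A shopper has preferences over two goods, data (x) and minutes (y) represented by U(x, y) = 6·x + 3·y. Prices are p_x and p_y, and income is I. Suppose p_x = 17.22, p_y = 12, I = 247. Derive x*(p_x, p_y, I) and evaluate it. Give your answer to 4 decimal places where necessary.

x* = 14.3438

Linear utility — the consumer picks whichever good has higher MU/price: 6/17.22 = 0.3484 vs 3/12 = 0.25.
x gives more utility per dollar, so spend all income on x: x* = I/p_x, y* = 0.
Numerically: x* = 14.3438, y* = 0.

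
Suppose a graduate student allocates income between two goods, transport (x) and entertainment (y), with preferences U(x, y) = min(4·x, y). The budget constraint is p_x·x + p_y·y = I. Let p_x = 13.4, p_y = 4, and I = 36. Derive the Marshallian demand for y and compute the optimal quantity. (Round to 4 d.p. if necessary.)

y* = 4.898

Leontief preferences: the optimum is at the kink where x/1 = y/4, i.e. y = 4·x.
Budget: p_x·x + p_y·4·x = I, so (p_x + 4·p_y)·x = I.
Demand: x*(p_x,p_y,I) = I/(p_x + 4·p_y), y* = 4·I/(p_x + 4·p_y).
Here 13.4 + 4·4 = 29.4, giving y* = 4.898.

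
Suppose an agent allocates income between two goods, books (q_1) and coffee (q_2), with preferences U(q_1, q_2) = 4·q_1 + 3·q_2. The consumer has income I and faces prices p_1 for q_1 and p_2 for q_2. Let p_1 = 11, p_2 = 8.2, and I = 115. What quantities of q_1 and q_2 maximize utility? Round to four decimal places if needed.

Linear utility — the consumer picks whichever good has higher MU/price: 4/11 = 0.3636 vs 3/8.2 = 0.3659.
q_2 gives more utility per dollar, so spend all income on q_2: q_2* = I/p_2, q_1* = 0.
Numerically: q_1* = 0, q_2* = 14.0244.

q_1* = 0, q_2* = 14.0244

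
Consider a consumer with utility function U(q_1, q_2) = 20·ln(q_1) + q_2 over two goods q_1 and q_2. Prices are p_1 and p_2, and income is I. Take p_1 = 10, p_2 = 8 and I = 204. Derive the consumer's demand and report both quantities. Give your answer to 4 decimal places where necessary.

Set MRS = p_1/p_2: (20/q_1)/1 = p_1/p_2.
So q_1*(p_1,p_2) = 20·p_2/p_1, independent of income; and q_2* = (I − 20·p_2)/p_2.
At the given prices: q_1* = 20·8/10 = 16, and q_2* = 5.5.

q_1* = 16, q_2* = 5.5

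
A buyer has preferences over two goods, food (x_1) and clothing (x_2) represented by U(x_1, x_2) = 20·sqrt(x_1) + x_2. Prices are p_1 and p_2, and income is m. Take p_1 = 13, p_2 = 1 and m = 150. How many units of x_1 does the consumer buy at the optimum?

MU_x_1 = 10/√x_1, MU_x_2 = 1. Tangency: 10/√x_1 = p_1/p_2.
Thus x_1* = (10·p_2/p_1)² — independent of m — with the rest of income spent on x_2.
Plugging in: x_1* = (10·1/13)² = 0.5917.

x_1* = 0.5917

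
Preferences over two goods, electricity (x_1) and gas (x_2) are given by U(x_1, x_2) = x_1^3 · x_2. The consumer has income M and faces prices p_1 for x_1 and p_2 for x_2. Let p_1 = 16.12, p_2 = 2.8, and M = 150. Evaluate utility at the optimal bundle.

The MRS is 3·x_2/x_1. Set MRS = p_1/p_2.
Rearranging, p_2·x_2 = (1/3)·p_1·x_1. Substituting into the budget gives p_1·x_1·(1 + (1/3)) = M.
Demand: x_1*(p_1,p_2,M) = 0.75·M/p_1 and x_2* = 0.25·M/p_2.
At p_1=16.12, p_2=2.8, M=150: x_1* = 0.75·150/16.12 = 6.9789, x_2* = 13.3929.
Utility at the optimum: U(6.9789, 13.3929) = 4552.3505.

V = 4552.3505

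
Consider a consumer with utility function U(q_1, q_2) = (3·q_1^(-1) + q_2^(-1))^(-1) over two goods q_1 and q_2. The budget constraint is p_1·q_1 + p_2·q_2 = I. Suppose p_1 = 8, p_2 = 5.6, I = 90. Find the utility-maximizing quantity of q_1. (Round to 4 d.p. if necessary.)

MRS = MU_q_1/MU_q_2 = 3·(q_2/q_1)^(2). Set equal to p_1/p_2.
Solve for the ratio: q_2/q_1 = [(1/3)·p_1/p_2]^(0.5).
Substitute q_2 = (q_2/q_1)·q_1 into the budget: q_1* = I/(p_1 + p_2·(q_2/q_1)).
Numerically q_2/q_1 = 0.690066, so q_1* = 90/(8 + 5.6·0.690066) = 7.5857.

q_1* = 7.5857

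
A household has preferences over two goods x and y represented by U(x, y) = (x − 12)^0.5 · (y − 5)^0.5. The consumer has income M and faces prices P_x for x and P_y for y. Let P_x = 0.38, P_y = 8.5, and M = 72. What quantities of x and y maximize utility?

This is Cobb-Douglas in (x−12, y−5): tangency gives 0.5·P_y·(y−5) = 0.5·P_x·(x−12).
Substituting into the budget: x* = 12 + 0.5·(M − 12·P_x − 5·P_y)/P_x, and y* = 5 + 0.5·(…)/P_y.
Discretionary income = 72 − 12·0.38 − 5·8.5 = 24.94; x* = 12 + 0.5·24.94/0.38 = 44.8158; y* = 5 + 0.5·24.94/8.5 = 6.4671.

x* = 44.8158, y* = 6.4671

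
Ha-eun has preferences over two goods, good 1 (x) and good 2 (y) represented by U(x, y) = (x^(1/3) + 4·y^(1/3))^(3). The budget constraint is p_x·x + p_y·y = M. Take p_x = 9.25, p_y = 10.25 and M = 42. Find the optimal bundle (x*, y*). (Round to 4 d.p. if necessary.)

x* = 0.528, y* = 3.6211

MRS = MU_x/MU_y = (1/4)·(y/x)^(2/3). Set equal to p_x/p_y.
Hence y/x = (4·p_x/p_y)^(1/(2/3)), i.e. raised to the 1.5 power.
With the ratio pinned down, the budget gives x* = M/(p_x + p_y·(y/x)) and y* = (y/x)·x*.
Numerically y/x = 6.858305, so x* = 42/(9.25 + 10.25·6.858305) = 0.528 and y* = 6.858305·0.528 = 3.6211.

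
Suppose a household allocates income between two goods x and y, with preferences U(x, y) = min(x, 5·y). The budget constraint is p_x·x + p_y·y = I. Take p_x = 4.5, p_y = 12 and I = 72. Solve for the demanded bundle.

With perfect complements, no substitution: consume in ratio x:y = 5:1.
Budget: p_x·x + p_y·(1/5)·x = I, so (5·p_x + p_y)·x = 5·I.
Demand: x*(p_x,p_y,I) = 5·I/(5·p_x + p_y), y* = I/(5·p_x + p_y).
Here 5·4.5 + 12 = 34.5, giving x* = 10.4348 and y* = 2.087.

x* = 10.4348, y* = 2.087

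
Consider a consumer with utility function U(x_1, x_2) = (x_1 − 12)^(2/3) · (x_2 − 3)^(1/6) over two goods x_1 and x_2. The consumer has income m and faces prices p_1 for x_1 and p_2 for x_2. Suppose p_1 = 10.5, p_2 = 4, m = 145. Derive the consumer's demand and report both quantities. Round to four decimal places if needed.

MRS = 4·(x_2−3)/(x_1−12). Tangency with p_1/p_2 gives x_2−3 = (1/4)·(p_1/p_2)·(x_1−12).
After buying the subsistence bundle (12, 3), a share 0.8 of the remaining income goes to x_1: x_1* = 12 + 0.8·(m − 12p_1 − 3p_2)/p_1.
Discretionary income = 145 − 12·10.5 − 3·4 = 7; x_1* = 12 + 0.8·7/10.5 = 12.5333; x_2* = 3 + 0.2·7/4 = 3.35.

x_1* = 12.5333, x_2* = 3.35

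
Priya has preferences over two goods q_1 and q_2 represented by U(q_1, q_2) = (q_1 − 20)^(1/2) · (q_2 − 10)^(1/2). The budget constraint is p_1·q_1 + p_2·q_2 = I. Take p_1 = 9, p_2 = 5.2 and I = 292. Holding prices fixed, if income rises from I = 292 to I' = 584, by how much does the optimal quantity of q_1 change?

Substituting into the budget: q_1* = 20 + 0.5·(I − 20·p_1 − 10·p_2)/p_1, and q_2* = 10 + 0.5·(…)/p_2.
Discretionary income = 292 − 20·9 − 10·5.2 = 60; q_1* = 20 + 0.5·60/9 = 23.3333.
At I' = 584: q_1* = 39.5556. Change: 39.5556 − 23.3333 = 16.2222.

Δq_1* = 16.2222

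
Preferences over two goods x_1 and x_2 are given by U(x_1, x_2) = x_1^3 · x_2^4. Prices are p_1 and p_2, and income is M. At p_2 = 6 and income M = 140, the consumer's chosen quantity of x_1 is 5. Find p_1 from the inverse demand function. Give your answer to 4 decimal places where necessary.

p_1 = 12

The MRS is (3/4)·x_2/x_1. Set MRS = p_1/p_2.
So 3·p_2·x_2 = 4·p_1·x_1; combined with the budget, a share 3/7 of income goes to x_1.
Demand: x_1*(p_1,p_2,M) = 3/7·M/p_1 and x_2* = 4/7·M/p_2.
Set x_1* = 5 in the demand function and solve for p_1: p_1 = 12.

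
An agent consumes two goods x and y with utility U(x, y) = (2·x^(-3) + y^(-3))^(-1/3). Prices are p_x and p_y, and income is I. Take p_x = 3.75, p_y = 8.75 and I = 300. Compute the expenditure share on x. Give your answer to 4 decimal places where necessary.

share on x = 0.3865

From the CES first-order condition, 2·(y/x)^(4) = p_x/p_y.
Solve for the ratio: y/x = [(1/2)·p_x/p_y]^(0.25).
Substitute y = (y/x)·x into the budget: x* = I/(p_x + p_y·(y/x)).
Numerically y/x = 0.680375, so x* = 300/(3.75 + 8.75·0.680375) = 30.9174 and y* = 0.680375·30.9174 = 21.0354.
Expenditure on x: 3.75·30.9174 = 115.9402; share = 0.3865.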